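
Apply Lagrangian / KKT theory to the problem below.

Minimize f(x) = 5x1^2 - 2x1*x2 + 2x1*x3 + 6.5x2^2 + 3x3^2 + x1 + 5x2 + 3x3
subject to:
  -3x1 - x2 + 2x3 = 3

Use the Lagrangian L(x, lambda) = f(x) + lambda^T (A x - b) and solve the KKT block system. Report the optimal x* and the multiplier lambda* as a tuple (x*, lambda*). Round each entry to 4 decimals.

Form the Lagrangian:
  L(x, lambda) = (1/2) x^T Q x + c^T x + lambda^T (A x - b)
Stationarity (grad_x L = 0): Q x + c + A^T lambda = 0.
Primal feasibility: A x = b.

This gives the KKT block system:
  [ Q   A^T ] [ x     ]   [-c ]
  [ A    0  ] [ lambda ] = [ b ]

Solving the linear system:
  x*      = (-0.6751, -0.5957, 0.1895)
  lambda* = (-1.3935)
  f(x*)   = 0.5478

x* = (-0.6751, -0.5957, 0.1895), lambda* = (-1.3935)


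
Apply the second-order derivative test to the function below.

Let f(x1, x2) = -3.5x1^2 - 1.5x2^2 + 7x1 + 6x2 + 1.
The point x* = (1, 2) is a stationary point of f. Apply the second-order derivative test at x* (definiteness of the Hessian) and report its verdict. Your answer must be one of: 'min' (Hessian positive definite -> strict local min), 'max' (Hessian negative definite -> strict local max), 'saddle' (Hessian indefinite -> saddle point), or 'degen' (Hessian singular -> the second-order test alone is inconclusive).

Compute the Hessian H = grad^2 f:
  H = [[-7, 0], [0, -3]]
Verify stationarity: grad f(x*) = H x* + g = (0, 0).
Eigenvalues of H: -7, -3.
Both eigenvalues < 0, so H is negative definite -> x* is a strict local max.

max


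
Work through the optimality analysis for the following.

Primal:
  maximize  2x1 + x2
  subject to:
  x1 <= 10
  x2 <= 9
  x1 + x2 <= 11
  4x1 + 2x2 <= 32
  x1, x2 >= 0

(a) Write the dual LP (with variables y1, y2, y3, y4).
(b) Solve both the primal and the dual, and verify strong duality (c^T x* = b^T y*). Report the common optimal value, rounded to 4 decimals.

The standard primal-dual pair for 'max c^T x s.t. A x <= b, x >= 0' is:
  Dual:  min b^T y  s.t.  A^T y >= c,  y >= 0.

So the dual LP is:
  minimize  10y1 + 9y2 + 11y3 + 32y4
  subject to:
    y1 + y3 + 4y4 >= 2
    y2 + y3 + 2y4 >= 1
    y1, y2, y3, y4 >= 0

Solving the primal: x* = (5, 6).
  primal value c^T x* = 16.
Solving the dual: y* = (0, 0, 0, 0.5).
  dual value b^T y* = 16.
Strong duality: c^T x* = b^T y*. Confirmed.

16


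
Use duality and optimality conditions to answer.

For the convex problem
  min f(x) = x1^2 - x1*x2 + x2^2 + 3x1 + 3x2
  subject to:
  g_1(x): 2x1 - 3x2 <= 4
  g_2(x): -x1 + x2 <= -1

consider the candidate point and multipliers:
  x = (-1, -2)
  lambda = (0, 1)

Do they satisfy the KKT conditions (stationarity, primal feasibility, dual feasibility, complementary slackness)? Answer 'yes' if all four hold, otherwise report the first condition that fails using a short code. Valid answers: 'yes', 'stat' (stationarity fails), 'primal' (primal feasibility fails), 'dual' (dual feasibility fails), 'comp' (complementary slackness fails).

Gradient of f: grad f(x) = Q x + c = (3, 0)
Constraint values g_i(x) = a_i^T x - b_i:
  g_1((-1, -2)) = 0
  g_2((-1, -2)) = 0
Stationarity residual: grad f(x) + sum_i lambda_i a_i = (2, 1)
  -> stationarity FAILS
Primal feasibility (all g_i <= 0): OK
Dual feasibility (all lambda_i >= 0): OK
Complementary slackness (lambda_i * g_i(x) = 0 for all i): OK

Verdict: the first failing condition is stationarity -> stat.

stat


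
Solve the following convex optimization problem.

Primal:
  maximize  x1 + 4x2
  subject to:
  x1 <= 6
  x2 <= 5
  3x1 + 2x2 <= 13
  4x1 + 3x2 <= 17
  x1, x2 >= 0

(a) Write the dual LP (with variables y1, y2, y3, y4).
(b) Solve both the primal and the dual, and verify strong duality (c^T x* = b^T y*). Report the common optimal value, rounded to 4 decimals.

The standard primal-dual pair for 'max c^T x s.t. A x <= b, x >= 0' is:
  Dual:  min b^T y  s.t.  A^T y >= c,  y >= 0.

So the dual LP is:
  minimize  6y1 + 5y2 + 13y3 + 17y4
  subject to:
    y1 + 3y3 + 4y4 >= 1
    y2 + 2y3 + 3y4 >= 4
    y1, y2, y3, y4 >= 0

Solving the primal: x* = (0.5, 5).
  primal value c^T x* = 20.5.
Solving the dual: y* = (0, 3.25, 0, 0.25).
  dual value b^T y* = 20.5.
Strong duality: c^T x* = b^T y*. Confirmed.

20.5


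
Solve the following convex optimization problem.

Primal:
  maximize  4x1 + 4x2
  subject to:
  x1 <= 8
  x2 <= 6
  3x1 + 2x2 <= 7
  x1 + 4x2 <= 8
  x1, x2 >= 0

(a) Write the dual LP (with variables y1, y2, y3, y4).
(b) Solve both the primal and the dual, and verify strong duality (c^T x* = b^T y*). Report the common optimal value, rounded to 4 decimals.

The standard primal-dual pair for 'max c^T x s.t. A x <= b, x >= 0' is:
  Dual:  min b^T y  s.t.  A^T y >= c,  y >= 0.

So the dual LP is:
  minimize  8y1 + 6y2 + 7y3 + 8y4
  subject to:
    y1 + 3y3 + y4 >= 4
    y2 + 2y3 + 4y4 >= 4
    y1, y2, y3, y4 >= 0

Solving the primal: x* = (1.2, 1.7).
  primal value c^T x* = 11.6.
Solving the dual: y* = (0, 0, 1.2, 0.4).
  dual value b^T y* = 11.6.
Strong duality: c^T x* = b^T y*. Confirmed.

11.6


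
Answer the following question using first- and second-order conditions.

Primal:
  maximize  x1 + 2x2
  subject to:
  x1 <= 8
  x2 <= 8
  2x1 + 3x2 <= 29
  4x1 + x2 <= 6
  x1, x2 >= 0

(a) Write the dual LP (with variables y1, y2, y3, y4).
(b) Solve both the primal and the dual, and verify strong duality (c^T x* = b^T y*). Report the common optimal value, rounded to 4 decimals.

The standard primal-dual pair for 'max c^T x s.t. A x <= b, x >= 0' is:
  Dual:  min b^T y  s.t.  A^T y >= c,  y >= 0.

So the dual LP is:
  minimize  8y1 + 8y2 + 29y3 + 6y4
  subject to:
    y1 + 2y3 + 4y4 >= 1
    y2 + 3y3 + y4 >= 2
    y1, y2, y3, y4 >= 0

Solving the primal: x* = (0, 6).
  primal value c^T x* = 12.
Solving the dual: y* = (0, 0, 0, 2).
  dual value b^T y* = 12.
Strong duality: c^T x* = b^T y*. Confirmed.

12


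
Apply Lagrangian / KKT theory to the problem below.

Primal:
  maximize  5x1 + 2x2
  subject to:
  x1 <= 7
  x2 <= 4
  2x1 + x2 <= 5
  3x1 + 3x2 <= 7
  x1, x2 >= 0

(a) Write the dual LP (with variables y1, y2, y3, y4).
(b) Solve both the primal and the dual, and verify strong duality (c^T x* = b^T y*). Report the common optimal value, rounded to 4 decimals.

The standard primal-dual pair for 'max c^T x s.t. A x <= b, x >= 0' is:
  Dual:  min b^T y  s.t.  A^T y >= c,  y >= 0.

So the dual LP is:
  minimize  7y1 + 4y2 + 5y3 + 7y4
  subject to:
    y1 + 2y3 + 3y4 >= 5
    y2 + y3 + 3y4 >= 2
    y1, y2, y3, y4 >= 0

Solving the primal: x* = (2.3333, 0).
  primal value c^T x* = 11.6667.
Solving the dual: y* = (0, 0, 0, 1.6667).
  dual value b^T y* = 11.6667.
Strong duality: c^T x* = b^T y*. Confirmed.

11.6667


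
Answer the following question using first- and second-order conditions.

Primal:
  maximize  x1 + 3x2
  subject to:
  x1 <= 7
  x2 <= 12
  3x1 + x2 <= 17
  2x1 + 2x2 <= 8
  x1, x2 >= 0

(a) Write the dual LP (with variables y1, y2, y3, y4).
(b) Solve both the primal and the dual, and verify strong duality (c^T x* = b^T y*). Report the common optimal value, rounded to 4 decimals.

The standard primal-dual pair for 'max c^T x s.t. A x <= b, x >= 0' is:
  Dual:  min b^T y  s.t.  A^T y >= c,  y >= 0.

So the dual LP is:
  minimize  7y1 + 12y2 + 17y3 + 8y4
  subject to:
    y1 + 3y3 + 2y4 >= 1
    y2 + y3 + 2y4 >= 3
    y1, y2, y3, y4 >= 0

Solving the primal: x* = (0, 4).
  primal value c^T x* = 12.
Solving the dual: y* = (0, 0, 0, 1.5).
  dual value b^T y* = 12.
Strong duality: c^T x* = b^T y*. Confirmed.

12


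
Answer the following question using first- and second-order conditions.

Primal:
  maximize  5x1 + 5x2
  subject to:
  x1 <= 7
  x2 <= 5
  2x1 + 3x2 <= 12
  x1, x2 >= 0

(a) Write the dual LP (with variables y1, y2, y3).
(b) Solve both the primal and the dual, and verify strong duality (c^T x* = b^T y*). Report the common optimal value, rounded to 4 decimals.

The standard primal-dual pair for 'max c^T x s.t. A x <= b, x >= 0' is:
  Dual:  min b^T y  s.t.  A^T y >= c,  y >= 0.

So the dual LP is:
  minimize  7y1 + 5y2 + 12y3
  subject to:
    y1 + 2y3 >= 5
    y2 + 3y3 >= 5
    y1, y2, y3 >= 0

Solving the primal: x* = (6, 0).
  primal value c^T x* = 30.
Solving the dual: y* = (0, 0, 2.5).
  dual value b^T y* = 30.
Strong duality: c^T x* = b^T y*. Confirmed.

30


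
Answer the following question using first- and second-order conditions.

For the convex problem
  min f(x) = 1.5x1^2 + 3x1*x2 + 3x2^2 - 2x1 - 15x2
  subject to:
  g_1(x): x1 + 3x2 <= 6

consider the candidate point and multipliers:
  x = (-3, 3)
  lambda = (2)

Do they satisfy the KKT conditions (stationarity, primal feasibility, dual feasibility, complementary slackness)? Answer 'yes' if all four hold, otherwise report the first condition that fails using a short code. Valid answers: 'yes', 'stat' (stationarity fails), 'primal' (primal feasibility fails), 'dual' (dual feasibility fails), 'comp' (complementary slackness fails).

Gradient of f: grad f(x) = Q x + c = (-2, -6)
Constraint values g_i(x) = a_i^T x - b_i:
  g_1((-3, 3)) = 0
Stationarity residual: grad f(x) + sum_i lambda_i a_i = (0, 0)
  -> stationarity OK
Primal feasibility (all g_i <= 0): OK
Dual feasibility (all lambda_i >= 0): OK
Complementary slackness (lambda_i * g_i(x) = 0 for all i): OK

Verdict: yes, KKT holds.

yes


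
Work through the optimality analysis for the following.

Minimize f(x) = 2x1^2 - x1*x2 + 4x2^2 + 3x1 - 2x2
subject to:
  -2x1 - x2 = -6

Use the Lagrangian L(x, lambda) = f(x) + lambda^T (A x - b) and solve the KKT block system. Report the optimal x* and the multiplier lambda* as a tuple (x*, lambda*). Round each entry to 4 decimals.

Form the Lagrangian:
  L(x, lambda) = (1/2) x^T Q x + c^T x + lambda^T (A x - b)
Stationarity (grad_x L = 0): Q x + c + A^T lambda = 0.
Primal feasibility: A x = b.

This gives the KKT block system:
  [ Q   A^T ] [ x     ]   [-c ]
  [ A    0  ] [ lambda ] = [ b ]

Solving the linear system:
  x*      = (2.375, 1.25)
  lambda* = (5.625)
  f(x*)   = 19.1875

x* = (2.375, 1.25), lambda* = (5.625)


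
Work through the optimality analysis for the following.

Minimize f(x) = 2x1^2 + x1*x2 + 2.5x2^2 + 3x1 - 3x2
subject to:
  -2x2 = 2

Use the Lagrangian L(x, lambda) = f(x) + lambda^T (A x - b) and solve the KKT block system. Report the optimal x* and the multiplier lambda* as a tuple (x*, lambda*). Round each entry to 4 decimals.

Form the Lagrangian:
  L(x, lambda) = (1/2) x^T Q x + c^T x + lambda^T (A x - b)
Stationarity (grad_x L = 0): Q x + c + A^T lambda = 0.
Primal feasibility: A x = b.

This gives the KKT block system:
  [ Q   A^T ] [ x     ]   [-c ]
  [ A    0  ] [ lambda ] = [ b ]

Solving the linear system:
  x*      = (-0.5, -1)
  lambda* = (-4.25)
  f(x*)   = 5

x* = (-0.5, -1), lambda* = (-4.25)


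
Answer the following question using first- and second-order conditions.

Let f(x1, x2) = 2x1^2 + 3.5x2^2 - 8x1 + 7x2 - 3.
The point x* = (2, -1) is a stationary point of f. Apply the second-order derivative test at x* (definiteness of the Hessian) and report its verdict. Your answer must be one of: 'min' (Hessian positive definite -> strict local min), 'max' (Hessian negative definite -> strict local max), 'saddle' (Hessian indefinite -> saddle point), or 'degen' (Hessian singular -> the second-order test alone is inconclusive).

Compute the Hessian H = grad^2 f:
  H = [[4, 0], [0, 7]]
Verify stationarity: grad f(x*) = H x* + g = (0, 0).
Eigenvalues of H: 4, 7.
Both eigenvalues > 0, so H is positive definite -> x* is a strict local min.

min


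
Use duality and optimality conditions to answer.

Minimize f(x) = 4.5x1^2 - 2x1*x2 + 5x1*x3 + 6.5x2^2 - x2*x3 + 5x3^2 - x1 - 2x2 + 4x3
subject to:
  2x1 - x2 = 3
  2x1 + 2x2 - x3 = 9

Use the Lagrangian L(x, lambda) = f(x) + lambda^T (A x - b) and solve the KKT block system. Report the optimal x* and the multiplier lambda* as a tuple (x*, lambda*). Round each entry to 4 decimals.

Form the Lagrangian:
  L(x, lambda) = (1/2) x^T Q x + c^T x + lambda^T (A x - b)
Stationarity (grad_x L = 0): Q x + c + A^T lambda = 0.
Primal feasibility: A x = b.

This gives the KKT block system:
  [ Q   A^T ] [ x     ]   [-c ]
  [ A    0  ] [ lambda ] = [ b ]

Solving the linear system:
  x*      = (2.1826, 1.3653, -1.9042)
  lambda* = (2.2984, -5.4944)
  f(x*)   = 15.0122

x* = (2.1826, 1.3653, -1.9042), lambda* = (2.2984, -5.4944)


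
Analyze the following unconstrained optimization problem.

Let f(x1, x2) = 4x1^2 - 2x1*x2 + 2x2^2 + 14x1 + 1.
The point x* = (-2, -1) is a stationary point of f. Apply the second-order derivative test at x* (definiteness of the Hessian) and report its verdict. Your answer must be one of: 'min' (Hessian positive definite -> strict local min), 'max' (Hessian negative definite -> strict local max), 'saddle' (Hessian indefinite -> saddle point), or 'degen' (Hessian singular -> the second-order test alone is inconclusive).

Compute the Hessian H = grad^2 f:
  H = [[8, -2], [-2, 4]]
Verify stationarity: grad f(x*) = H x* + g = (0, 0).
Eigenvalues of H: 3.1716, 8.8284.
Both eigenvalues > 0, so H is positive definite -> x* is a strict local min.

min


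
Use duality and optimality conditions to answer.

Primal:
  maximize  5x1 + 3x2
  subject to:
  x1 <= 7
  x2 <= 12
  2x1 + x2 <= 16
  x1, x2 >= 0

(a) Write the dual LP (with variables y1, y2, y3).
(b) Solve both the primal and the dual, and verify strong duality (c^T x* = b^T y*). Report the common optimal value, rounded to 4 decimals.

The standard primal-dual pair for 'max c^T x s.t. A x <= b, x >= 0' is:
  Dual:  min b^T y  s.t.  A^T y >= c,  y >= 0.

So the dual LP is:
  minimize  7y1 + 12y2 + 16y3
  subject to:
    y1 + 2y3 >= 5
    y2 + y3 >= 3
    y1, y2, y3 >= 0

Solving the primal: x* = (2, 12).
  primal value c^T x* = 46.
Solving the dual: y* = (0, 0.5, 2.5).
  dual value b^T y* = 46.
Strong duality: c^T x* = b^T y*. Confirmed.

46


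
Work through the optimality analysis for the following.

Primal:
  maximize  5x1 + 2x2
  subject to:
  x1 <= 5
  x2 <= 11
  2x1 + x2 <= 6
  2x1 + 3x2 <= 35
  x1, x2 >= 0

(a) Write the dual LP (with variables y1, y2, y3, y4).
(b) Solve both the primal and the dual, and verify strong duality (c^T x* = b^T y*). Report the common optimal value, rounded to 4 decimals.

The standard primal-dual pair for 'max c^T x s.t. A x <= b, x >= 0' is:
  Dual:  min b^T y  s.t.  A^T y >= c,  y >= 0.

So the dual LP is:
  minimize  5y1 + 11y2 + 6y3 + 35y4
  subject to:
    y1 + 2y3 + 2y4 >= 5
    y2 + y3 + 3y4 >= 2
    y1, y2, y3, y4 >= 0

Solving the primal: x* = (3, 0).
  primal value c^T x* = 15.
Solving the dual: y* = (0, 0, 2.5, 0).
  dual value b^T y* = 15.
Strong duality: c^T x* = b^T y*. Confirmed.

15


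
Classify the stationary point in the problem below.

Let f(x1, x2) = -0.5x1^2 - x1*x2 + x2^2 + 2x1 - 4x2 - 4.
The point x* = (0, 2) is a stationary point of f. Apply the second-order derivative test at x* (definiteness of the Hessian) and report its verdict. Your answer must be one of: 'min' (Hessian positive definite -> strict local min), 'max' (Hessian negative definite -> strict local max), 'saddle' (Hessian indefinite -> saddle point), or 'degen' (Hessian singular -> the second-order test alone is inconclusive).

Compute the Hessian H = grad^2 f:
  H = [[-1, -1], [-1, 2]]
Verify stationarity: grad f(x*) = H x* + g = (0, 0).
Eigenvalues of H: -1.3028, 2.3028.
Eigenvalues have mixed signs, so H is indefinite -> x* is a saddle point.

saddle


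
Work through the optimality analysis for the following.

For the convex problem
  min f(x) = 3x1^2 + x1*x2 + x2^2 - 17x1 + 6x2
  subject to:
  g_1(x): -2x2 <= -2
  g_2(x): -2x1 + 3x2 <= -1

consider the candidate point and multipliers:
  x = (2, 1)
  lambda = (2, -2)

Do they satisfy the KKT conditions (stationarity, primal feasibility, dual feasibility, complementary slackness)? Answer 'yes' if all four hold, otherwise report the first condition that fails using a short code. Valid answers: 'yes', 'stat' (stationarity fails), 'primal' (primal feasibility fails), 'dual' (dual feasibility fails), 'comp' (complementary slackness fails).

Gradient of f: grad f(x) = Q x + c = (-4, 10)
Constraint values g_i(x) = a_i^T x - b_i:
  g_1((2, 1)) = 0
  g_2((2, 1)) = 0
Stationarity residual: grad f(x) + sum_i lambda_i a_i = (0, 0)
  -> stationarity OK
Primal feasibility (all g_i <= 0): OK
Dual feasibility (all lambda_i >= 0): FAILS
Complementary slackness (lambda_i * g_i(x) = 0 for all i): OK

Verdict: the first failing condition is dual_feasibility -> dual.

dual


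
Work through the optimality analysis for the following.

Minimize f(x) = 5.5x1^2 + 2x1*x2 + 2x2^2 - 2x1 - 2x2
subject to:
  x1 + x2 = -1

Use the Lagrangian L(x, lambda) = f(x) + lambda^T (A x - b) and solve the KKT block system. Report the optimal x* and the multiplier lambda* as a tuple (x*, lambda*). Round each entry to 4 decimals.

Form the Lagrangian:
  L(x, lambda) = (1/2) x^T Q x + c^T x + lambda^T (A x - b)
Stationarity (grad_x L = 0): Q x + c + A^T lambda = 0.
Primal feasibility: A x = b.

This gives the KKT block system:
  [ Q   A^T ] [ x     ]   [-c ]
  [ A    0  ] [ lambda ] = [ b ]

Solving the linear system:
  x*      = (-0.1818, -0.8182)
  lambda* = (5.6364)
  f(x*)   = 3.8182

x* = (-0.1818, -0.8182), lambda* = (5.6364)


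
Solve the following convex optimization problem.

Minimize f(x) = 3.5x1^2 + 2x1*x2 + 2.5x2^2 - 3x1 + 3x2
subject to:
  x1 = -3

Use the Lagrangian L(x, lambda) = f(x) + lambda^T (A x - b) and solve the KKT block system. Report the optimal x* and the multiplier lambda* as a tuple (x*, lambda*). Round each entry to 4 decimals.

Form the Lagrangian:
  L(x, lambda) = (1/2) x^T Q x + c^T x + lambda^T (A x - b)
Stationarity (grad_x L = 0): Q x + c + A^T lambda = 0.
Primal feasibility: A x = b.

This gives the KKT block system:
  [ Q   A^T ] [ x     ]   [-c ]
  [ A    0  ] [ lambda ] = [ b ]

Solving the linear system:
  x*      = (-3, 0.6)
  lambda* = (22.8)
  f(x*)   = 39.6

x* = (-3, 0.6), lambda* = (22.8)


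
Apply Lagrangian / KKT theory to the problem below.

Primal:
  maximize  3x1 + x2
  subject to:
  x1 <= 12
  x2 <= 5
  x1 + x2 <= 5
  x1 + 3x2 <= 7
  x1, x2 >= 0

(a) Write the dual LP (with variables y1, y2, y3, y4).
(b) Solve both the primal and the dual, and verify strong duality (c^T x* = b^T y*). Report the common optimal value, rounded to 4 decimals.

The standard primal-dual pair for 'max c^T x s.t. A x <= b, x >= 0' is:
  Dual:  min b^T y  s.t.  A^T y >= c,  y >= 0.

So the dual LP is:
  minimize  12y1 + 5y2 + 5y3 + 7y4
  subject to:
    y1 + y3 + y4 >= 3
    y2 + y3 + 3y4 >= 1
    y1, y2, y3, y4 >= 0

Solving the primal: x* = (5, 0).
  primal value c^T x* = 15.
Solving the dual: y* = (0, 0, 3, 0).
  dual value b^T y* = 15.
Strong duality: c^T x* = b^T y*. Confirmed.

15


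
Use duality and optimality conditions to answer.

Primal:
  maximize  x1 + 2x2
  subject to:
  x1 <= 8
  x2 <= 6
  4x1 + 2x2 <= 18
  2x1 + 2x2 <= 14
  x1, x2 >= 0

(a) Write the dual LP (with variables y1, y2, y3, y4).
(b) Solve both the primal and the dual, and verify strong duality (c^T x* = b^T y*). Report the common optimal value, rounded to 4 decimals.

The standard primal-dual pair for 'max c^T x s.t. A x <= b, x >= 0' is:
  Dual:  min b^T y  s.t.  A^T y >= c,  y >= 0.

So the dual LP is:
  minimize  8y1 + 6y2 + 18y3 + 14y4
  subject to:
    y1 + 4y3 + 2y4 >= 1
    y2 + 2y3 + 2y4 >= 2
    y1, y2, y3, y4 >= 0

Solving the primal: x* = (1, 6).
  primal value c^T x* = 13.
Solving the dual: y* = (0, 1, 0, 0.5).
  dual value b^T y* = 13.
Strong duality: c^T x* = b^T y*. Confirmed.

13


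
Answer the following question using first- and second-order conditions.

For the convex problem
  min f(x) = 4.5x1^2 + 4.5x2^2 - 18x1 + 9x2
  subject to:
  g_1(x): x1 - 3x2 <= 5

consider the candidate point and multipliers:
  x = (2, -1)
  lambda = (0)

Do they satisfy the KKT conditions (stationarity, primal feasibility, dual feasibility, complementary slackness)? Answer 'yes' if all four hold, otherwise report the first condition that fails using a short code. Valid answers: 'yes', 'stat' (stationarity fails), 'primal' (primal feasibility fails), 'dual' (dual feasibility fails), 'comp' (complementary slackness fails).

Gradient of f: grad f(x) = Q x + c = (0, 0)
Constraint values g_i(x) = a_i^T x - b_i:
  g_1((2, -1)) = 0
Stationarity residual: grad f(x) + sum_i lambda_i a_i = (0, 0)
  -> stationarity OK
Primal feasibility (all g_i <= 0): OK
Dual feasibility (all lambda_i >= 0): OK
Complementary slackness (lambda_i * g_i(x) = 0 for all i): OK

Verdict: yes, KKT holds.

yes


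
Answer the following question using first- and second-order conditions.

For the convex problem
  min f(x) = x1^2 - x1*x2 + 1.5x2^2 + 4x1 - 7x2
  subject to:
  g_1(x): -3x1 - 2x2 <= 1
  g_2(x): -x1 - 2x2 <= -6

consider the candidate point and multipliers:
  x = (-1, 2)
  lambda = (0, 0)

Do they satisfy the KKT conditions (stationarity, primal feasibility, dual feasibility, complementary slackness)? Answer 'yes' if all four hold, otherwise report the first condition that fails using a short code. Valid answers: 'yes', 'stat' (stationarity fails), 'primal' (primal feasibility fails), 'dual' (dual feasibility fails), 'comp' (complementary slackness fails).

Gradient of f: grad f(x) = Q x + c = (0, 0)
Constraint values g_i(x) = a_i^T x - b_i:
  g_1((-1, 2)) = -2
  g_2((-1, 2)) = 3
Stationarity residual: grad f(x) + sum_i lambda_i a_i = (0, 0)
  -> stationarity OK
Primal feasibility (all g_i <= 0): FAILS
Dual feasibility (all lambda_i >= 0): OK
Complementary slackness (lambda_i * g_i(x) = 0 for all i): OK

Verdict: the first failing condition is primal_feasibility -> primal.

primal


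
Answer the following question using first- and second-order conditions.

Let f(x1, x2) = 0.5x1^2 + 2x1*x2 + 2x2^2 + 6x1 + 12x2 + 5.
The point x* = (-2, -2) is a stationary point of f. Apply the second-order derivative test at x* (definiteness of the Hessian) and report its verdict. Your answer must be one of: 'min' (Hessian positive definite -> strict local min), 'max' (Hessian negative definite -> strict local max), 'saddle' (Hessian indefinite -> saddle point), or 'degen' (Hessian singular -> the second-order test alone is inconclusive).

Compute the Hessian H = grad^2 f:
  H = [[1, 2], [2, 4]]
Verify stationarity: grad f(x*) = H x* + g = (0, 0).
Eigenvalues of H: 0, 5.
H has a zero eigenvalue (singular; positive semidefinite but not definite), so H is neither positive definite, negative definite, nor indefinite. The second-order test alone is inconclusive -> degen.
(Indeed, f is constant along the null direction of H through x*, so x* is not a strict local extremum.)

degen


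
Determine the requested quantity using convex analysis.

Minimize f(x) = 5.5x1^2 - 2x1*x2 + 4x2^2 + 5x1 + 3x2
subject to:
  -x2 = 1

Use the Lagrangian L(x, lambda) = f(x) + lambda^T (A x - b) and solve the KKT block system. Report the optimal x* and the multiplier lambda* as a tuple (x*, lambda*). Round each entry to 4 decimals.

Form the Lagrangian:
  L(x, lambda) = (1/2) x^T Q x + c^T x + lambda^T (A x - b)
Stationarity (grad_x L = 0): Q x + c + A^T lambda = 0.
Primal feasibility: A x = b.

This gives the KKT block system:
  [ Q   A^T ] [ x     ]   [-c ]
  [ A    0  ] [ lambda ] = [ b ]

Solving the linear system:
  x*      = (-0.6364, -1)
  lambda* = (-3.7273)
  f(x*)   = -1.2273

x* = (-0.6364, -1), lambda* = (-3.7273)


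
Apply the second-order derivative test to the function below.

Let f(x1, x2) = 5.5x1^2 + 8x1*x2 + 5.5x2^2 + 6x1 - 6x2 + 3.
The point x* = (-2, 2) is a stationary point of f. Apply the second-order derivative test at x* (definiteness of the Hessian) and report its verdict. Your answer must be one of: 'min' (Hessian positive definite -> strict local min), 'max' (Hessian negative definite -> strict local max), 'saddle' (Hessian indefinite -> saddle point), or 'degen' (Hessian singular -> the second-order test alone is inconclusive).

Compute the Hessian H = grad^2 f:
  H = [[11, 8], [8, 11]]
Verify stationarity: grad f(x*) = H x* + g = (0, 0).
Eigenvalues of H: 3, 19.
Both eigenvalues > 0, so H is positive definite -> x* is a strict local min.

min


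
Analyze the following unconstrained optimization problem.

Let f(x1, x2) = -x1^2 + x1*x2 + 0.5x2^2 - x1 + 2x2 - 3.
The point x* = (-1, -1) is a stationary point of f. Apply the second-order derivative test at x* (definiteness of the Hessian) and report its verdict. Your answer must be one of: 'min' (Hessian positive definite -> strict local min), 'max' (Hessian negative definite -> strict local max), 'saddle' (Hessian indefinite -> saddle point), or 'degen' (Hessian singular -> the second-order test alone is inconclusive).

Compute the Hessian H = grad^2 f:
  H = [[-2, 1], [1, 1]]
Verify stationarity: grad f(x*) = H x* + g = (0, 0).
Eigenvalues of H: -2.3028, 1.3028.
Eigenvalues have mixed signs, so H is indefinite -> x* is a saddle point.

saddle


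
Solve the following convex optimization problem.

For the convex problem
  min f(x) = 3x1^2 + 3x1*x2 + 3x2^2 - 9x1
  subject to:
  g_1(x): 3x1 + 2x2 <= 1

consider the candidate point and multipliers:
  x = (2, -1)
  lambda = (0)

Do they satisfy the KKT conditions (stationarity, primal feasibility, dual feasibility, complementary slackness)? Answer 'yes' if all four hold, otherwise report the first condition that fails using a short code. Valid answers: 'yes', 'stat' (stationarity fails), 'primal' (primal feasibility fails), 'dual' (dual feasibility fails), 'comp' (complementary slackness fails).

Gradient of f: grad f(x) = Q x + c = (0, 0)
Constraint values g_i(x) = a_i^T x - b_i:
  g_1((2, -1)) = 3
Stationarity residual: grad f(x) + sum_i lambda_i a_i = (0, 0)
  -> stationarity OK
Primal feasibility (all g_i <= 0): FAILS
Dual feasibility (all lambda_i >= 0): OK
Complementary slackness (lambda_i * g_i(x) = 0 for all i): OK

Verdict: the first failing condition is primal_feasibility -> primal.

primal


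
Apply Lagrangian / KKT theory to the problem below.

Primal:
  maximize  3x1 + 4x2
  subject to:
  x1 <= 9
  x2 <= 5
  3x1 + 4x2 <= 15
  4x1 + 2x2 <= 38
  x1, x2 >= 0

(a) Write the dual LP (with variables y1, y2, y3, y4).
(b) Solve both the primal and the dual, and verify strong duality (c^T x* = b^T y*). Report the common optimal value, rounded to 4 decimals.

The standard primal-dual pair for 'max c^T x s.t. A x <= b, x >= 0' is:
  Dual:  min b^T y  s.t.  A^T y >= c,  y >= 0.

So the dual LP is:
  minimize  9y1 + 5y2 + 15y3 + 38y4
  subject to:
    y1 + 3y3 + 4y4 >= 3
    y2 + 4y3 + 2y4 >= 4
    y1, y2, y3, y4 >= 0

Solving the primal: x* = (5, 0).
  primal value c^T x* = 15.
Solving the dual: y* = (0, 0, 1, 0).
  dual value b^T y* = 15.
Strong duality: c^T x* = b^T y*. Confirmed.

15


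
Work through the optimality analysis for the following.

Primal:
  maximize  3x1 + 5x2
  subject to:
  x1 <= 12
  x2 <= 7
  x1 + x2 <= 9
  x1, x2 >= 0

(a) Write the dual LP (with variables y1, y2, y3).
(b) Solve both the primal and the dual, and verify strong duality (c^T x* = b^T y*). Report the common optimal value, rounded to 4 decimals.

The standard primal-dual pair for 'max c^T x s.t. A x <= b, x >= 0' is:
  Dual:  min b^T y  s.t.  A^T y >= c,  y >= 0.

So the dual LP is:
  minimize  12y1 + 7y2 + 9y3
  subject to:
    y1 + y3 >= 3
    y2 + y3 >= 5
    y1, y2, y3 >= 0

Solving the primal: x* = (2, 7).
  primal value c^T x* = 41.
Solving the dual: y* = (0, 2, 3).
  dual value b^T y* = 41.
Strong duality: c^T x* = b^T y*. Confirmed.

41


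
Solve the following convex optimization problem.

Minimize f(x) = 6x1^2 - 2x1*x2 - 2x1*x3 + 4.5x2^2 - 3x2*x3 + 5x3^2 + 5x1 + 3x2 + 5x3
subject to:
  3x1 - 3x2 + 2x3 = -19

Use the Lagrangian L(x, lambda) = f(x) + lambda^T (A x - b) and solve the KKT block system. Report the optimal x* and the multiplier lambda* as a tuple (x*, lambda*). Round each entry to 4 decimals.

Form the Lagrangian:
  L(x, lambda) = (1/2) x^T Q x + c^T x + lambda^T (A x - b)
Stationarity (grad_x L = 0): Q x + c + A^T lambda = 0.
Primal feasibility: A x = b.

This gives the KKT block system:
  [ Q   A^T ] [ x     ]   [-c ]
  [ A    0  ] [ lambda ] = [ b ]

Solving the linear system:
  x*      = (-3.1315, 1.399, -2.7044)
  lambda* = (9.9889)
  f(x*)   = 82.4032

x* = (-3.1315, 1.399, -2.7044), lambda* = (9.9889)


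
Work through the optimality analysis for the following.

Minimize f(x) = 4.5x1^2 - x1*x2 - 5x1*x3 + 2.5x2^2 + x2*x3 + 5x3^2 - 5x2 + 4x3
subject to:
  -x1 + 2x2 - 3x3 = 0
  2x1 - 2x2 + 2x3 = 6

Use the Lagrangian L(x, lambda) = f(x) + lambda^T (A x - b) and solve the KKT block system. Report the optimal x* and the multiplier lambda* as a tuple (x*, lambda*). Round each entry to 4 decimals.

Form the Lagrangian:
  L(x, lambda) = (1/2) x^T Q x + c^T x + lambda^T (A x - b)
Stationarity (grad_x L = 0): Q x + c + A^T lambda = 0.
Primal feasibility: A x = b.

This gives the KKT block system:
  [ Q   A^T ] [ x     ]   [-c ]
  [ A    0  ] [ lambda ] = [ b ]

Solving the linear system:
  x*      = (4.7586, 0.5172, -1.2414)
  lambda* = (-40.1034, -44.3103)
  f(x*)   = 129.1552

x* = (4.7586, 0.5172, -1.2414), lambda* = (-40.1034, -44.3103)


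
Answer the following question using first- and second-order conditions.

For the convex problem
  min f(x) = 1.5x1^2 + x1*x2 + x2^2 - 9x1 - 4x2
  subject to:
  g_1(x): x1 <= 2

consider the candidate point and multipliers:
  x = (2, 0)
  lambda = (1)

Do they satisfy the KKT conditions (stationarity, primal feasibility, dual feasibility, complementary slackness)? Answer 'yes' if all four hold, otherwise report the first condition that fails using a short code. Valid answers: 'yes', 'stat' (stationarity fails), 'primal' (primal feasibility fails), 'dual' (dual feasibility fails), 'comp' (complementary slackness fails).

Gradient of f: grad f(x) = Q x + c = (-3, -2)
Constraint values g_i(x) = a_i^T x - b_i:
  g_1((2, 0)) = 0
Stationarity residual: grad f(x) + sum_i lambda_i a_i = (-2, -2)
  -> stationarity FAILS
Primal feasibility (all g_i <= 0): OK
Dual feasibility (all lambda_i >= 0): OK
Complementary slackness (lambda_i * g_i(x) = 0 for all i): OK

Verdict: the first failing condition is stationarity -> stat.

stat


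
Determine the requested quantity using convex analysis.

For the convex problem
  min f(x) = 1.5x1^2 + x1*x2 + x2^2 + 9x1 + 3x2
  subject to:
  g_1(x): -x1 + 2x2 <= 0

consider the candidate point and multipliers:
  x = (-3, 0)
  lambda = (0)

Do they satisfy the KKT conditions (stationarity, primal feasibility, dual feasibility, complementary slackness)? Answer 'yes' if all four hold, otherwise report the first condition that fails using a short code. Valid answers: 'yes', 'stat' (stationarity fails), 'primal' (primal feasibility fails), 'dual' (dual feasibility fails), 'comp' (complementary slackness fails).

Gradient of f: grad f(x) = Q x + c = (0, 0)
Constraint values g_i(x) = a_i^T x - b_i:
  g_1((-3, 0)) = 3
Stationarity residual: grad f(x) + sum_i lambda_i a_i = (0, 0)
  -> stationarity OK
Primal feasibility (all g_i <= 0): FAILS
Dual feasibility (all lambda_i >= 0): OK
Complementary slackness (lambda_i * g_i(x) = 0 for all i): OK

Verdict: the first failing condition is primal_feasibility -> primal.

primal


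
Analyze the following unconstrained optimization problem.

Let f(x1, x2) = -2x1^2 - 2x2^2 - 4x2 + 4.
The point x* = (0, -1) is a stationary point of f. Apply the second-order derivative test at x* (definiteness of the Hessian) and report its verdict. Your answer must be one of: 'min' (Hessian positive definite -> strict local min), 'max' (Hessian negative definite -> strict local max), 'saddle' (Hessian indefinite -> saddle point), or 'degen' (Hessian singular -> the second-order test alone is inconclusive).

Compute the Hessian H = grad^2 f:
  H = [[-4, 0], [0, -4]]
Verify stationarity: grad f(x*) = H x* + g = (0, 0).
Eigenvalues of H: -4, -4.
Both eigenvalues < 0, so H is negative definite -> x* is a strict local max.

max


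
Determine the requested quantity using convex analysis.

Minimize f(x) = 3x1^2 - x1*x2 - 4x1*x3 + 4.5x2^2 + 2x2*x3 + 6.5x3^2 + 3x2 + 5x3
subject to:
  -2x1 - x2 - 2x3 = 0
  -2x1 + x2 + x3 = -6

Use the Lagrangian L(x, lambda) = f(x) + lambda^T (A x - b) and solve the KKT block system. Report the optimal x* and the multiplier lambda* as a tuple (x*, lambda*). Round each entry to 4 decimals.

Form the Lagrangian:
  L(x, lambda) = (1/2) x^T Q x + c^T x + lambda^T (A x - b)
Stationarity (grad_x L = 0): Q x + c + A^T lambda = 0.
Primal feasibility: A x = b.

This gives the KKT block system:
  [ Q   A^T ] [ x     ]   [-c ]
  [ A    0  ] [ lambda ] = [ b ]

Solving the linear system:
  x*      = (1.7446, -1.5325, -0.9784)
  lambda* = (-3.2684, 11.2251)
  f(x*)   = 28.9307

x* = (1.7446, -1.5325, -0.9784), lambda* = (-3.2684, 11.2251)


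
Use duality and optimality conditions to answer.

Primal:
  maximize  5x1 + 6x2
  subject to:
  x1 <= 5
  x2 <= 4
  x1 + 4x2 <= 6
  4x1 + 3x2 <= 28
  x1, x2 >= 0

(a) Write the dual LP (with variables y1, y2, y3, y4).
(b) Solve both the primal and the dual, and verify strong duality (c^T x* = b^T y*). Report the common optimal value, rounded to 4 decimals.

The standard primal-dual pair for 'max c^T x s.t. A x <= b, x >= 0' is:
  Dual:  min b^T y  s.t.  A^T y >= c,  y >= 0.

So the dual LP is:
  minimize  5y1 + 4y2 + 6y3 + 28y4
  subject to:
    y1 + y3 + 4y4 >= 5
    y2 + 4y3 + 3y4 >= 6
    y1, y2, y3, y4 >= 0

Solving the primal: x* = (5, 0.25).
  primal value c^T x* = 26.5.
Solving the dual: y* = (3.5, 0, 1.5, 0).
  dual value b^T y* = 26.5.
Strong duality: c^T x* = b^T y*. Confirmed.

26.5


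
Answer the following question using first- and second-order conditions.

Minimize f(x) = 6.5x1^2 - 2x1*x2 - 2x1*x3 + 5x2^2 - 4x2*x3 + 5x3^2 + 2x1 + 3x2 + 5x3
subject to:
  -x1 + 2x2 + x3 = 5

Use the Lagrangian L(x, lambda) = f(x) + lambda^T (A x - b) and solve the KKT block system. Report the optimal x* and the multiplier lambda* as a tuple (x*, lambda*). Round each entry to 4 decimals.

Form the Lagrangian:
  L(x, lambda) = (1/2) x^T Q x + c^T x + lambda^T (A x - b)
Stationarity (grad_x L = 0): Q x + c + A^T lambda = 0.
Primal feasibility: A x = b.

This gives the KKT block system:
  [ Q   A^T ] [ x     ]   [-c ]
  [ A    0  ] [ lambda ] = [ b ]

Solving the linear system:
  x*      = (-0.4, 1.7909, 1.0182)
  lambda* = (-8.8182)
  f(x*)   = 26.8773

x* = (-0.4, 1.7909, 1.0182), lambda* = (-8.8182)


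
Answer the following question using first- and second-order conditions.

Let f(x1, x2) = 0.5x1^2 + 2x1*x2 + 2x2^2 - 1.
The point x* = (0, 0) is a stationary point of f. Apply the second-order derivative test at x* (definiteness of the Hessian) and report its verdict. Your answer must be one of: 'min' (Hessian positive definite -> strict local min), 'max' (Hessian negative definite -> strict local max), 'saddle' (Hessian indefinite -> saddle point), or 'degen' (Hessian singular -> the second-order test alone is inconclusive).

Compute the Hessian H = grad^2 f:
  H = [[1, 2], [2, 4]]
Verify stationarity: grad f(x*) = H x* + g = (0, 0).
Eigenvalues of H: 0, 5.
H has a zero eigenvalue (singular; positive semidefinite but not definite), so H is neither positive definite, negative definite, nor indefinite. The second-order test alone is inconclusive -> degen.
(Indeed, f is constant along the null direction of H through x*, so x* is not a strict local extremum.)

degen


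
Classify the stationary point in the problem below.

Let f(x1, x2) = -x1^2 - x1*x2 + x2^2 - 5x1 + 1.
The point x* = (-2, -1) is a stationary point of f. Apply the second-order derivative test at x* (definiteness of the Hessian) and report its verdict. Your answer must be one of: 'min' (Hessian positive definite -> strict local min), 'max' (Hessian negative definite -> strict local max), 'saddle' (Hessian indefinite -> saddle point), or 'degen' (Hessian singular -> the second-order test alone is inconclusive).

Compute the Hessian H = grad^2 f:
  H = [[-2, -1], [-1, 2]]
Verify stationarity: grad f(x*) = H x* + g = (0, 0).
Eigenvalues of H: -2.2361, 2.2361.
Eigenvalues have mixed signs, so H is indefinite -> x* is a saddle point.

saddle


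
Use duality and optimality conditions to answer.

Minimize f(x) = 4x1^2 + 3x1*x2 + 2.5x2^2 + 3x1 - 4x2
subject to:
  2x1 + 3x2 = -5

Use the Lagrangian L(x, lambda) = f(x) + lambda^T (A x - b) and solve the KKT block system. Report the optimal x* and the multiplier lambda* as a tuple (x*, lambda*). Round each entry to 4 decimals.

Form the Lagrangian:
  L(x, lambda) = (1/2) x^T Q x + c^T x + lambda^T (A x - b)
Stationarity (grad_x L = 0): Q x + c + A^T lambda = 0.
Primal feasibility: A x = b.

This gives the KKT block system:
  [ Q   A^T ] [ x     ]   [-c ]
  [ A    0  ] [ lambda ] = [ b ]

Solving the linear system:
  x*      = (-1, -1)
  lambda* = (4)
  f(x*)   = 10.5

x* = (-1, -1), lambda* = (4)


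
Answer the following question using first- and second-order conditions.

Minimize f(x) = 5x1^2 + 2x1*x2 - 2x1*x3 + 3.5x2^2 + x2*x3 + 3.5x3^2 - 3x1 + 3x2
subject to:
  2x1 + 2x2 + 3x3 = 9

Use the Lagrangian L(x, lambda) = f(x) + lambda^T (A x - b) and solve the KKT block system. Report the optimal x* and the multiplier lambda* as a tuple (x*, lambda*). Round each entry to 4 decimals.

Form the Lagrangian:
  L(x, lambda) = (1/2) x^T Q x + c^T x + lambda^T (A x - b)
Stationarity (grad_x L = 0): Q x + c + A^T lambda = 0.
Primal feasibility: A x = b.

This gives the KKT block system:
  [ Q   A^T ] [ x     ]   [-c ]
  [ A    0  ] [ lambda ] = [ b ]

Solving the linear system:
  x*      = (1.481, -0.0634, 2.055)
  lambda* = (-3.7865)
  f(x*)   = 14.7225

x* = (1.481, -0.0634, 2.055), lambda* = (-3.7865)


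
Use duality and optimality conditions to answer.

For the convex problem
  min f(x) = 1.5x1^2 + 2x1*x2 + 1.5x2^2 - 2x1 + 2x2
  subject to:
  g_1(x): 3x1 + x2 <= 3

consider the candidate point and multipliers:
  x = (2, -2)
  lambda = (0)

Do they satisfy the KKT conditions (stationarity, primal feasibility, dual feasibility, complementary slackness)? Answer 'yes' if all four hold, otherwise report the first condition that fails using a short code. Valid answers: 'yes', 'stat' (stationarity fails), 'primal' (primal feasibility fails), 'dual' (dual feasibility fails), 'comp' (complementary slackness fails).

Gradient of f: grad f(x) = Q x + c = (0, 0)
Constraint values g_i(x) = a_i^T x - b_i:
  g_1((2, -2)) = 1
Stationarity residual: grad f(x) + sum_i lambda_i a_i = (0, 0)
  -> stationarity OK
Primal feasibility (all g_i <= 0): FAILS
Dual feasibility (all lambda_i >= 0): OK
Complementary slackness (lambda_i * g_i(x) = 0 for all i): OK

Verdict: the first failing condition is primal_feasibility -> primal.

primal


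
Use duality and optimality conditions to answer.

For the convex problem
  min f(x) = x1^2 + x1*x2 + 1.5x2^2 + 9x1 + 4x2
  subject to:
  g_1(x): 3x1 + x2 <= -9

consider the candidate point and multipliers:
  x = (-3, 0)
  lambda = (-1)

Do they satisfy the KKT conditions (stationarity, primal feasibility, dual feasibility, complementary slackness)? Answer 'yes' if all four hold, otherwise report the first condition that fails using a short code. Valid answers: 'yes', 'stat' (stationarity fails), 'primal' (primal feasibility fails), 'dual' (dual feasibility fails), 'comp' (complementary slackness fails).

Gradient of f: grad f(x) = Q x + c = (3, 1)
Constraint values g_i(x) = a_i^T x - b_i:
  g_1((-3, 0)) = 0
Stationarity residual: grad f(x) + sum_i lambda_i a_i = (0, 0)
  -> stationarity OK
Primal feasibility (all g_i <= 0): OK
Dual feasibility (all lambda_i >= 0): FAILS
Complementary slackness (lambda_i * g_i(x) = 0 for all i): OK

Verdict: the first failing condition is dual_feasibility -> dual.

dual


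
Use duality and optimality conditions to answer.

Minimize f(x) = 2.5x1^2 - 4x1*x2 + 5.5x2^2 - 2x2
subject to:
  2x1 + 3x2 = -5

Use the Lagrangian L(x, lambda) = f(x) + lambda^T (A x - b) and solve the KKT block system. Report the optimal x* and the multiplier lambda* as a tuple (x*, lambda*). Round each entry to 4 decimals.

Form the Lagrangian:
  L(x, lambda) = (1/2) x^T Q x + c^T x + lambda^T (A x - b)
Stationarity (grad_x L = 0): Q x + c + A^T lambda = 0.
Primal feasibility: A x = b.

This gives the KKT block system:
  [ Q   A^T ] [ x     ]   [-c ]
  [ A    0  ] [ lambda ] = [ b ]

Solving the linear system:
  x*      = (-1.3285, -0.781)
  lambda* = (1.7591)
  f(x*)   = 5.1788

x* = (-1.3285, -0.781), lambda* = (1.7591)
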